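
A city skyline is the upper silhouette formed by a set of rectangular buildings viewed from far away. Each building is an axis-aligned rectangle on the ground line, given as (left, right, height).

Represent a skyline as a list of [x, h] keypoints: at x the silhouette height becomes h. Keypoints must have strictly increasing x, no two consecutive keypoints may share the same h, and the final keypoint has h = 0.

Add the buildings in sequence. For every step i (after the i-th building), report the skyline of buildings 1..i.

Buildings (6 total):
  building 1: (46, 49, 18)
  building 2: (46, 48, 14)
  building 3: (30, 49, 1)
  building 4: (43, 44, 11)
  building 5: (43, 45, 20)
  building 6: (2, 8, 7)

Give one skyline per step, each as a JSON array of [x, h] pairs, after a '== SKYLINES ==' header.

== SKYLINES ==
[[46,18],[49,0]]
[[46,18],[49,0]]
[[30,1],[46,18],[49,0]]
[[30,1],[43,11],[44,1],[46,18],[49,0]]
[[30,1],[43,20],[45,1],[46,18],[49,0]]
[[2,7],[8,0],[30,1],[43,20],[45,1],[46,18],[49,0]]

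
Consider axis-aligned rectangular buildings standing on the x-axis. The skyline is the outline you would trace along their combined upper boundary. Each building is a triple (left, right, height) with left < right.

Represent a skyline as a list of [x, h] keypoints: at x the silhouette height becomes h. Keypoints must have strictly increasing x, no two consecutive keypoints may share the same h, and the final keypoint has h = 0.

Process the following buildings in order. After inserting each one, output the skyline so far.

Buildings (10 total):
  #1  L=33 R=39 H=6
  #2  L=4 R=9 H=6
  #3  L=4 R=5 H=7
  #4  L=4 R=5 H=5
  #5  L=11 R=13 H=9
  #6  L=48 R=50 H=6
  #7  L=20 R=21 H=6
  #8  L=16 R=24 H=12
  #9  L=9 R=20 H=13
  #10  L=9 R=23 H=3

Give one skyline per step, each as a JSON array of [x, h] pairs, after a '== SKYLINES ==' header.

== SKYLINES ==
[[33,6],[39,0]]
[[4,6],[9,0],[33,6],[39,0]]
[[4,7],[5,6],[9,0],[33,6],[39,0]]
[[4,7],[5,6],[9,0],[33,6],[39,0]]
[[4,7],[5,6],[9,0],[11,9],[13,0],[33,6],[39,0]]
[[4,7],[5,6],[9,0],[11,9],[13,0],[33,6],[39,0],[48,6],[50,0]]
[[4,7],[5,6],[9,0],[11,9],[13,0],[20,6],[21,0],[33,6],[39,0],[48,6],[50,0]]
[[4,7],[5,6],[9,0],[11,9],[13,0],[16,12],[24,0],[33,6],[39,0],[48,6],[50,0]]
[[4,7],[5,6],[9,13],[20,12],[24,0],[33,6],[39,0],[48,6],[50,0]]
[[4,7],[5,6],[9,13],[20,12],[24,0],[33,6],[39,0],[48,6],[50,0]]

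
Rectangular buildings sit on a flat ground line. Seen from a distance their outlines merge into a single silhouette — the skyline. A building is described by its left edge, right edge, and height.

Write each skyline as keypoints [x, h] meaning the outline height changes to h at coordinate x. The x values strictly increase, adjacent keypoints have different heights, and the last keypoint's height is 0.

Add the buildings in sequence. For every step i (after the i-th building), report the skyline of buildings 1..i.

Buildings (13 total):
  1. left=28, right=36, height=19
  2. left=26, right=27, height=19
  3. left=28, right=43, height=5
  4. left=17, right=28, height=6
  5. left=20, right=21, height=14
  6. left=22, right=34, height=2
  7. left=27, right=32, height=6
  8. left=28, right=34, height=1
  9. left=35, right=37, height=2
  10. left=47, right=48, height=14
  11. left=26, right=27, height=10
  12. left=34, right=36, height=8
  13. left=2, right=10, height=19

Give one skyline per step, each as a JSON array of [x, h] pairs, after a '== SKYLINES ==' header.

== SKYLINES ==
[[28,19],[36,0]]
[[26,19],[27,0],[28,19],[36,0]]
[[26,19],[27,0],[28,19],[36,5],[43,0]]
[[17,6],[26,19],[27,6],[28,19],[36,5],[43,0]]
[[17,6],[20,14],[21,6],[26,19],[27,6],[28,19],[36,5],[43,0]]
[[17,6],[20,14],[21,6],[26,19],[27,6],[28,19],[36,5],[43,0]]
[[17,6],[20,14],[21,6],[26,19],[27,6],[28,19],[36,5],[43,0]]
[[17,6],[20,14],[21,6],[26,19],[27,6],[28,19],[36,5],[43,0]]
[[17,6],[20,14],[21,6],[26,19],[27,6],[28,19],[36,5],[43,0]]
[[17,6],[20,14],[21,6],[26,19],[27,6],[28,19],[36,5],[43,0],[47,14],[48,0]]
[[17,6],[20,14],[21,6],[26,19],[27,6],[28,19],[36,5],[43,0],[47,14],[48,0]]
[[17,6],[20,14],[21,6],[26,19],[27,6],[28,19],[36,5],[43,0],[47,14],[48,0]]
[[2,19],[10,0],[17,6],[20,14],[21,6],[26,19],[27,6],[28,19],[36,5],[43,0],[47,14],[48,0]]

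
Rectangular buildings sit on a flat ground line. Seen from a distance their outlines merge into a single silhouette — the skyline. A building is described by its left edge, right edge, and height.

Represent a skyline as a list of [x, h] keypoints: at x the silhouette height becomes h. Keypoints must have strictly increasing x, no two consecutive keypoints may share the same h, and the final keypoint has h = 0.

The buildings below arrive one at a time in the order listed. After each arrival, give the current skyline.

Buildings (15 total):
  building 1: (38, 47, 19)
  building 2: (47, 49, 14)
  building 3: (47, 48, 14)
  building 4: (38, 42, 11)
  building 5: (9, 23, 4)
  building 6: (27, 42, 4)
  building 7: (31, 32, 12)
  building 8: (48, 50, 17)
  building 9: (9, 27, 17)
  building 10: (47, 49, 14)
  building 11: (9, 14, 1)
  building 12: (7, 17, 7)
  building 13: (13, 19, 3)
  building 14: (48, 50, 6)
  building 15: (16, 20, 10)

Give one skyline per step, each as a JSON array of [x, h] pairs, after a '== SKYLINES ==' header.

== SKYLINES ==
[[38,19],[47,0]]
[[38,19],[47,14],[49,0]]
[[38,19],[47,14],[49,0]]
[[38,19],[47,14],[49,0]]
[[9,4],[23,0],[38,19],[47,14],[49,0]]
[[9,4],[23,0],[27,4],[38,19],[47,14],[49,0]]
[[9,4],[23,0],[27,4],[31,12],[32,4],[38,19],[47,14],[49,0]]
[[9,4],[23,0],[27,4],[31,12],[32,4],[38,19],[47,14],[48,17],[50,0]]
[[9,17],[27,4],[31,12],[32,4],[38,19],[47,14],[48,17],[50,0]]
[[9,17],[27,4],[31,12],[32,4],[38,19],[47,14],[48,17],[50,0]]
[[9,17],[27,4],[31,12],[32,4],[38,19],[47,14],[48,17],[50,0]]
[[7,7],[9,17],[27,4],[31,12],[32,4],[38,19],[47,14],[48,17],[50,0]]
[[7,7],[9,17],[27,4],[31,12],[32,4],[38,19],[47,14],[48,17],[50,0]]
[[7,7],[9,17],[27,4],[31,12],[32,4],[38,19],[47,14],[48,17],[50,0]]
[[7,7],[9,17],[27,4],[31,12],[32,4],[38,19],[47,14],[48,17],[50,0]]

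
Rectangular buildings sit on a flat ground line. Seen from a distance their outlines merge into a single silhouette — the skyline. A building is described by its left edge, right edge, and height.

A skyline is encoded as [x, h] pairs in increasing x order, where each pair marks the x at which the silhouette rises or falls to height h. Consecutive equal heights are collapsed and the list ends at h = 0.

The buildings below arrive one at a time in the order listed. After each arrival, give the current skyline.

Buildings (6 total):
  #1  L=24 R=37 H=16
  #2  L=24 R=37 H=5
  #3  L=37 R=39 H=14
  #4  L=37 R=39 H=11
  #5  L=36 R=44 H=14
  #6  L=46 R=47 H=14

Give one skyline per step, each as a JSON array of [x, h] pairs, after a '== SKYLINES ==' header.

== SKYLINES ==
[[24,16],[37,0]]
[[24,16],[37,0]]
[[24,16],[37,14],[39,0]]
[[24,16],[37,14],[39,0]]
[[24,16],[37,14],[44,0]]
[[24,16],[37,14],[44,0],[46,14],[47,0]]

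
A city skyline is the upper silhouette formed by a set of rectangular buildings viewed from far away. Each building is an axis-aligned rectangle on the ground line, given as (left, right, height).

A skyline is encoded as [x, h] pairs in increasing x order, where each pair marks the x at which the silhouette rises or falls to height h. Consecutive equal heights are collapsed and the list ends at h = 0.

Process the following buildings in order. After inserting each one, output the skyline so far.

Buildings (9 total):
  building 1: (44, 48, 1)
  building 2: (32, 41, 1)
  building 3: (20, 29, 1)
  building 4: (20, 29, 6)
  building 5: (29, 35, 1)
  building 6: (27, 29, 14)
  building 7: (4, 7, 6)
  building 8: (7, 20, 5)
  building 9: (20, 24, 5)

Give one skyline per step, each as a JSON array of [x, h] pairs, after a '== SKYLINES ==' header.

== SKYLINES ==
[[44,1],[48,0]]
[[32,1],[41,0],[44,1],[48,0]]
[[20,1],[29,0],[32,1],[41,0],[44,1],[48,0]]
[[20,6],[29,0],[32,1],[41,0],[44,1],[48,0]]
[[20,6],[29,1],[41,0],[44,1],[48,0]]
[[20,6],[27,14],[29,1],[41,0],[44,1],[48,0]]
[[4,6],[7,0],[20,6],[27,14],[29,1],[41,0],[44,1],[48,0]]
[[4,6],[7,5],[20,6],[27,14],[29,1],[41,0],[44,1],[48,0]]
[[4,6],[7,5],[20,6],[27,14],[29,1],[41,0],[44,1],[48,0]]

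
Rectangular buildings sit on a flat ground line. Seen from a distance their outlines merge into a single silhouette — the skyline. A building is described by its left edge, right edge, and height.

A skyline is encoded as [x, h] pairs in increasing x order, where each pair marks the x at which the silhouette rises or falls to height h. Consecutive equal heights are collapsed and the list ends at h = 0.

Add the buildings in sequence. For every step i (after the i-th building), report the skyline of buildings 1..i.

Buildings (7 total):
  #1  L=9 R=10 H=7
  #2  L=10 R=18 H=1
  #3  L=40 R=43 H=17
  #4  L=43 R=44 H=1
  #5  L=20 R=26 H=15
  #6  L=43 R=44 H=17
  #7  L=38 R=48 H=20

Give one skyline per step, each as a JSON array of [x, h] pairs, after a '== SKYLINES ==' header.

== SKYLINES ==
[[9,7],[10,0]]
[[9,7],[10,1],[18,0]]
[[9,7],[10,1],[18,0],[40,17],[43,0]]
[[9,7],[10,1],[18,0],[40,17],[43,1],[44,0]]
[[9,7],[10,1],[18,0],[20,15],[26,0],[40,17],[43,1],[44,0]]
[[9,7],[10,1],[18,0],[20,15],[26,0],[40,17],[44,0]]
[[9,7],[10,1],[18,0],[20,15],[26,0],[38,20],[48,0]]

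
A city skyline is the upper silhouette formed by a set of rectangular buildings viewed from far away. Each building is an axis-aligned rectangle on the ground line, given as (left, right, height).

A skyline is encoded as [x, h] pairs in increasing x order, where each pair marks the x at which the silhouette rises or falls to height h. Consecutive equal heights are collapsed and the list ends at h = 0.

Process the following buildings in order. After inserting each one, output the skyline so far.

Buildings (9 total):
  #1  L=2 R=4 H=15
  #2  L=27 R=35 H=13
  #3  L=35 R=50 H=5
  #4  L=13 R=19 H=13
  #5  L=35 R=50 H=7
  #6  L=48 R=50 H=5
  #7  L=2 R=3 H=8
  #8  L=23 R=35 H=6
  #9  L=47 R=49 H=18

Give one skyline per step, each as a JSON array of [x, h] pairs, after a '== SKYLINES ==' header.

== SKYLINES ==
[[2,15],[4,0]]
[[2,15],[4,0],[27,13],[35,0]]
[[2,15],[4,0],[27,13],[35,5],[50,0]]
[[2,15],[4,0],[13,13],[19,0],[27,13],[35,5],[50,0]]
[[2,15],[4,0],[13,13],[19,0],[27,13],[35,7],[50,0]]
[[2,15],[4,0],[13,13],[19,0],[27,13],[35,7],[50,0]]
[[2,15],[4,0],[13,13],[19,0],[27,13],[35,7],[50,0]]
[[2,15],[4,0],[13,13],[19,0],[23,6],[27,13],[35,7],[50,0]]
[[2,15],[4,0],[13,13],[19,0],[23,6],[27,13],[35,7],[47,18],[49,7],[50,0]]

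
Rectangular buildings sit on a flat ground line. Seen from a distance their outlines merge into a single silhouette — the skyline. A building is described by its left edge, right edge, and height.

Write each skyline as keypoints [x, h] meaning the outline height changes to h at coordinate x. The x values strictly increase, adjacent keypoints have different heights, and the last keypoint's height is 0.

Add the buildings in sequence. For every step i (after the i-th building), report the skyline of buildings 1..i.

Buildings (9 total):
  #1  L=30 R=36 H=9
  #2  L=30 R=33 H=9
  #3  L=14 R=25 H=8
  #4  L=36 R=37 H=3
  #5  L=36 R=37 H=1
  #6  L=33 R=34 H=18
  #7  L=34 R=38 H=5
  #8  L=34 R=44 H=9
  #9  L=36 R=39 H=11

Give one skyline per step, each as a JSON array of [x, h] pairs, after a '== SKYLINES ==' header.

== SKYLINES ==
[[30,9],[36,0]]
[[30,9],[36,0]]
[[14,8],[25,0],[30,9],[36,0]]
[[14,8],[25,0],[30,9],[36,3],[37,0]]
[[14,8],[25,0],[30,9],[36,3],[37,0]]
[[14,8],[25,0],[30,9],[33,18],[34,9],[36,3],[37,0]]
[[14,8],[25,0],[30,9],[33,18],[34,9],[36,5],[38,0]]
[[14,8],[25,0],[30,9],[33,18],[34,9],[44,0]]
[[14,8],[25,0],[30,9],[33,18],[34,9],[36,11],[39,9],[44,0]]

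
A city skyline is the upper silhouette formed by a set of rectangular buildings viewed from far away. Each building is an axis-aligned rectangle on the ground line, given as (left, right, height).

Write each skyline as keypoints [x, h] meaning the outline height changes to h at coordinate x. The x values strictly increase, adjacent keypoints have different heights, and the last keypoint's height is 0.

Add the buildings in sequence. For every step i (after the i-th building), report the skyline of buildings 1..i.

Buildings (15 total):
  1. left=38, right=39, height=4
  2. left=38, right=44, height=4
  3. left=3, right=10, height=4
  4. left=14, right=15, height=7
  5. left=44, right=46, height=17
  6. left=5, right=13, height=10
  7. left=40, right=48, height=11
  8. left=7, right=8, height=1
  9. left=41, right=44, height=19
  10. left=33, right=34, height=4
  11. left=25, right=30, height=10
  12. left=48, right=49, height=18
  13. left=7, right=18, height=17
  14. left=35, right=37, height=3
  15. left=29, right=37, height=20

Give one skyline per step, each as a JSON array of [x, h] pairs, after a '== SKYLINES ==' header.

== SKYLINES ==
[[38,4],[39,0]]
[[38,4],[44,0]]
[[3,4],[10,0],[38,4],[44,0]]
[[3,4],[10,0],[14,7],[15,0],[38,4],[44,0]]
[[3,4],[10,0],[14,7],[15,0],[38,4],[44,17],[46,0]]
[[3,4],[5,10],[13,0],[14,7],[15,0],[38,4],[44,17],[46,0]]
[[3,4],[5,10],[13,0],[14,7],[15,0],[38,4],[40,11],[44,17],[46,11],[48,0]]
[[3,4],[5,10],[13,0],[14,7],[15,0],[38,4],[40,11],[44,17],[46,11],[48,0]]
[[3,4],[5,10],[13,0],[14,7],[15,0],[38,4],[40,11],[41,19],[44,17],[46,11],[48,0]]
[[3,4],[5,10],[13,0],[14,7],[15,0],[33,4],[34,0],[38,4],[40,11],[41,19],[44,17],[46,11],[48,0]]
[[3,4],[5,10],[13,0],[14,7],[15,0],[25,10],[30,0],[33,4],[34,0],[38,4],[40,11],[41,19],[44,17],[46,11],[48,0]]
[[3,4],[5,10],[13,0],[14,7],[15,0],[25,10],[30,0],[33,4],[34,0],[38,4],[40,11],[41,19],[44,17],[46,11],[48,18],[49,0]]
[[3,4],[5,10],[7,17],[18,0],[25,10],[30,0],[33,4],[34,0],[38,4],[40,11],[41,19],[44,17],[46,11],[48,18],[49,0]]
[[3,4],[5,10],[7,17],[18,0],[25,10],[30,0],[33,4],[34,0],[35,3],[37,0],[38,4],[40,11],[41,19],[44,17],[46,11],[48,18],[49,0]]
[[3,4],[5,10],[7,17],[18,0],[25,10],[29,20],[37,0],[38,4],[40,11],[41,19],[44,17],[46,11],[48,18],[49,0]]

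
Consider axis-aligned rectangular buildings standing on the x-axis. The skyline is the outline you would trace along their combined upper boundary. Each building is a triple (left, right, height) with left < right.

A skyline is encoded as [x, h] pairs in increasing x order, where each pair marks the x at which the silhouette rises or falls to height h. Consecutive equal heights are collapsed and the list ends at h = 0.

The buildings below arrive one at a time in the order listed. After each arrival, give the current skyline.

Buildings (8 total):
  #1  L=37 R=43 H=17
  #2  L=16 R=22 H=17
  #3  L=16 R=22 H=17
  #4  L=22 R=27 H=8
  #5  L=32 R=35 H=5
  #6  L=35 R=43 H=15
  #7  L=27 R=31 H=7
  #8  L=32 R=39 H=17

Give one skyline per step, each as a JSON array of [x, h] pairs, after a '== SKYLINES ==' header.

== SKYLINES ==
[[37,17],[43,0]]
[[16,17],[22,0],[37,17],[43,0]]
[[16,17],[22,0],[37,17],[43,0]]
[[16,17],[22,8],[27,0],[37,17],[43,0]]
[[16,17],[22,8],[27,0],[32,5],[35,0],[37,17],[43,0]]
[[16,17],[22,8],[27,0],[32,5],[35,15],[37,17],[43,0]]
[[16,17],[22,8],[27,7],[31,0],[32,5],[35,15],[37,17],[43,0]]
[[16,17],[22,8],[27,7],[31,0],[32,17],[43,0]]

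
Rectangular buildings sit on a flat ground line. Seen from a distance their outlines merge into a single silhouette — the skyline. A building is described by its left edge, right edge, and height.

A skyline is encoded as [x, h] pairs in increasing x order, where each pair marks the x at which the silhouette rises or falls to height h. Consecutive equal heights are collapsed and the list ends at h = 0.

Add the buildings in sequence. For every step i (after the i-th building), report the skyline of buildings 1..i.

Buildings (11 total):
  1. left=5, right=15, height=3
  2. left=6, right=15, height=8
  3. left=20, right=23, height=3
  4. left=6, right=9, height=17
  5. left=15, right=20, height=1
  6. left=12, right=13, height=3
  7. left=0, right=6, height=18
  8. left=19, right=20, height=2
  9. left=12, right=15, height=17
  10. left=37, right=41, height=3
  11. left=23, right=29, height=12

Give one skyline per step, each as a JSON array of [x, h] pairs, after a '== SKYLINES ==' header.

== SKYLINES ==
[[5,3],[15,0]]
[[5,3],[6,8],[15,0]]
[[5,3],[6,8],[15,0],[20,3],[23,0]]
[[5,3],[6,17],[9,8],[15,0],[20,3],[23,0]]
[[5,3],[6,17],[9,8],[15,1],[20,3],[23,0]]
[[5,3],[6,17],[9,8],[15,1],[20,3],[23,0]]
[[0,18],[6,17],[9,8],[15,1],[20,3],[23,0]]
[[0,18],[6,17],[9,8],[15,1],[19,2],[20,3],[23,0]]
[[0,18],[6,17],[9,8],[12,17],[15,1],[19,2],[20,3],[23,0]]
[[0,18],[6,17],[9,8],[12,17],[15,1],[19,2],[20,3],[23,0],[37,3],[41,0]]
[[0,18],[6,17],[9,8],[12,17],[15,1],[19,2],[20,3],[23,12],[29,0],[37,3],[41,0]]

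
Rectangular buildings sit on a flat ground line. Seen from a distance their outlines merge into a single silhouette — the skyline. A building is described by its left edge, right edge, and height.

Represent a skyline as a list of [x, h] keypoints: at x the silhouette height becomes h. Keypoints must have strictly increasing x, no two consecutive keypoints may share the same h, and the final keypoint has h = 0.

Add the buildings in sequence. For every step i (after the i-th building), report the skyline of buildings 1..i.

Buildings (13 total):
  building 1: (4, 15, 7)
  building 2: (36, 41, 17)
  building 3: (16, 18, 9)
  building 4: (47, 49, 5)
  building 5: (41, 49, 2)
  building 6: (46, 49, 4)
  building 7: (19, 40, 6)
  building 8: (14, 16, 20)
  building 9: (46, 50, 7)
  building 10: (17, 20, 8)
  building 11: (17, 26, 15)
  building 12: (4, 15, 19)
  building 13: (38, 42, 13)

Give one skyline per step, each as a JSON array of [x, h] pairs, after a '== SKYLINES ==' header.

== SKYLINES ==
[[4,7],[15,0]]
[[4,7],[15,0],[36,17],[41,0]]
[[4,7],[15,0],[16,9],[18,0],[36,17],[41,0]]
[[4,7],[15,0],[16,9],[18,0],[36,17],[41,0],[47,5],[49,0]]
[[4,7],[15,0],[16,9],[18,0],[36,17],[41,2],[47,5],[49,0]]
[[4,7],[15,0],[16,9],[18,0],[36,17],[41,2],[46,4],[47,5],[49,0]]
[[4,7],[15,0],[16,9],[18,0],[19,6],[36,17],[41,2],[46,4],[47,5],[49,0]]
[[4,7],[14,20],[16,9],[18,0],[19,6],[36,17],[41,2],[46,4],[47,5],[49,0]]
[[4,7],[14,20],[16,9],[18,0],[19,6],[36,17],[41,2],[46,7],[50,0]]
[[4,7],[14,20],[16,9],[18,8],[20,6],[36,17],[41,2],[46,7],[50,0]]
[[4,7],[14,20],[16,9],[17,15],[26,6],[36,17],[41,2],[46,7],[50,0]]
[[4,19],[14,20],[16,9],[17,15],[26,6],[36,17],[41,2],[46,7],[50,0]]
[[4,19],[14,20],[16,9],[17,15],[26,6],[36,17],[41,13],[42,2],[46,7],[50,0]]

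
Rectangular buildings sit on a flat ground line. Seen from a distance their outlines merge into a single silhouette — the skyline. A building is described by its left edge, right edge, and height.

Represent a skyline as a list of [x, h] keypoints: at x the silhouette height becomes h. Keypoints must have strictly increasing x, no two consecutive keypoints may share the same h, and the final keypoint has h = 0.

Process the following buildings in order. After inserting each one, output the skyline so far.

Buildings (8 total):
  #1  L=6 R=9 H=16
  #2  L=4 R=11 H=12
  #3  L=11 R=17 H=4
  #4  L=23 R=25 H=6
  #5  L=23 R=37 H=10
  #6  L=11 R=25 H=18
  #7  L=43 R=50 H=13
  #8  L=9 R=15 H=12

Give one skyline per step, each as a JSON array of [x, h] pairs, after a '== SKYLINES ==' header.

== SKYLINES ==
[[6,16],[9,0]]
[[4,12],[6,16],[9,12],[11,0]]
[[4,12],[6,16],[9,12],[11,4],[17,0]]
[[4,12],[6,16],[9,12],[11,4],[17,0],[23,6],[25,0]]
[[4,12],[6,16],[9,12],[11,4],[17,0],[23,10],[37,0]]
[[4,12],[6,16],[9,12],[11,18],[25,10],[37,0]]
[[4,12],[6,16],[9,12],[11,18],[25,10],[37,0],[43,13],[50,0]]
[[4,12],[6,16],[9,12],[11,18],[25,10],[37,0],[43,13],[50,0]]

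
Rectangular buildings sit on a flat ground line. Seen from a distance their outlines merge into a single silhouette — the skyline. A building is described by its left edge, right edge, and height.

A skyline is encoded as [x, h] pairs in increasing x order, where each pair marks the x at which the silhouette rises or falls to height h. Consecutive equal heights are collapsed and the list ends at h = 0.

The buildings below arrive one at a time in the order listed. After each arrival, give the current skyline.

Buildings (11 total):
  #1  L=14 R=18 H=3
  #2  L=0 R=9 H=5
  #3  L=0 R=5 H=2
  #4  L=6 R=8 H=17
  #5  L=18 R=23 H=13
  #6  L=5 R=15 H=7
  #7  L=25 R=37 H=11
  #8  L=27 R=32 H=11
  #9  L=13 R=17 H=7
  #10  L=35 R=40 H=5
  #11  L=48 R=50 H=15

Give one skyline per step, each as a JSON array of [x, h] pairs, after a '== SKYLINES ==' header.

== SKYLINES ==
[[14,3],[18,0]]
[[0,5],[9,0],[14,3],[18,0]]
[[0,5],[9,0],[14,3],[18,0]]
[[0,5],[6,17],[8,5],[9,0],[14,3],[18,0]]
[[0,5],[6,17],[8,5],[9,0],[14,3],[18,13],[23,0]]
[[0,5],[5,7],[6,17],[8,7],[15,3],[18,13],[23,0]]
[[0,5],[5,7],[6,17],[8,7],[15,3],[18,13],[23,0],[25,11],[37,0]]
[[0,5],[5,7],[6,17],[8,7],[15,3],[18,13],[23,0],[25,11],[37,0]]
[[0,5],[5,7],[6,17],[8,7],[17,3],[18,13],[23,0],[25,11],[37,0]]
[[0,5],[5,7],[6,17],[8,7],[17,3],[18,13],[23,0],[25,11],[37,5],[40,0]]
[[0,5],[5,7],[6,17],[8,7],[17,3],[18,13],[23,0],[25,11],[37,5],[40,0],[48,15],[50,0]]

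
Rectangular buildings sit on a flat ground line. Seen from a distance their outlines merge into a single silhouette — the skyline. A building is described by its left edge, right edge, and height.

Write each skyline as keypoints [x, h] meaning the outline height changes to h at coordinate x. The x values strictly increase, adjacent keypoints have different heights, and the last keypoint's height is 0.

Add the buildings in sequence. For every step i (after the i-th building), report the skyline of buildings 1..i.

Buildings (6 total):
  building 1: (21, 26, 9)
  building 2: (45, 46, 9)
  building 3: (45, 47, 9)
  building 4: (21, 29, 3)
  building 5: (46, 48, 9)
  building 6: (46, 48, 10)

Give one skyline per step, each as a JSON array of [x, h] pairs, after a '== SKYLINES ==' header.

== SKYLINES ==
[[21,9],[26,0]]
[[21,9],[26,0],[45,9],[46,0]]
[[21,9],[26,0],[45,9],[47,0]]
[[21,9],[26,3],[29,0],[45,9],[47,0]]
[[21,9],[26,3],[29,0],[45,9],[48,0]]
[[21,9],[26,3],[29,0],[45,9],[46,10],[48,0]]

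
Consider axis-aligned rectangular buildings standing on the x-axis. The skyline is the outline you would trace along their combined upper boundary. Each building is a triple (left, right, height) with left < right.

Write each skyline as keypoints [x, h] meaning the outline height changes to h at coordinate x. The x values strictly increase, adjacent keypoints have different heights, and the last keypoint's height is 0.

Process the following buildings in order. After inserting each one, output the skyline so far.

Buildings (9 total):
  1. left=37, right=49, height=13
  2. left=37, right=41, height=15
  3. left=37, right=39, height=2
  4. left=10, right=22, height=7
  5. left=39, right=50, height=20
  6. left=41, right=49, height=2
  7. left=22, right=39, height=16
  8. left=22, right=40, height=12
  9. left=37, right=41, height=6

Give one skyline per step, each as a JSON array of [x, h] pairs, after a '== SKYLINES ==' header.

== SKYLINES ==
[[37,13],[49,0]]
[[37,15],[41,13],[49,0]]
[[37,15],[41,13],[49,0]]
[[10,7],[22,0],[37,15],[41,13],[49,0]]
[[10,7],[22,0],[37,15],[39,20],[50,0]]
[[10,7],[22,0],[37,15],[39,20],[50,0]]
[[10,7],[22,16],[39,20],[50,0]]
[[10,7],[22,16],[39,20],[50,0]]
[[10,7],[22,16],[39,20],[50,0]]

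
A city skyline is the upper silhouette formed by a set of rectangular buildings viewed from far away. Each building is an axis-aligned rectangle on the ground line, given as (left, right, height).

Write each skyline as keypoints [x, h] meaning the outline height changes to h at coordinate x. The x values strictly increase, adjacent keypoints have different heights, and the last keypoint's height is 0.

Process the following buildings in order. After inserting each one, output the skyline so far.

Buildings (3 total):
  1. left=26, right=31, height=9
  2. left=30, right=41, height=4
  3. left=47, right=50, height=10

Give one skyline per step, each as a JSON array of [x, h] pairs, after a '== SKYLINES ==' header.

== SKYLINES ==
[[26,9],[31,0]]
[[26,9],[31,4],[41,0]]
[[26,9],[31,4],[41,0],[47,10],[50,0]]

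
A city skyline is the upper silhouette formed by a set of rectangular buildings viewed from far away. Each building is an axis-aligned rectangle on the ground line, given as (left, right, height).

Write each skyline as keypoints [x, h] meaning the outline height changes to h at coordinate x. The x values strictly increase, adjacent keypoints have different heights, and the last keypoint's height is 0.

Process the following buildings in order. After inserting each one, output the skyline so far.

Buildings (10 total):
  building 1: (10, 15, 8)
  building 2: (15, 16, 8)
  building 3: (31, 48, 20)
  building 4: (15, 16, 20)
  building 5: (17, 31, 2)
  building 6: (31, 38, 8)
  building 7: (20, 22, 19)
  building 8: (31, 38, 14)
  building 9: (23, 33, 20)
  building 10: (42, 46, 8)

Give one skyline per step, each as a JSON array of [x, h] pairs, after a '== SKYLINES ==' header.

== SKYLINES ==
[[10,8],[15,0]]
[[10,8],[16,0]]
[[10,8],[16,0],[31,20],[48,0]]
[[10,8],[15,20],[16,0],[31,20],[48,0]]
[[10,8],[15,20],[16,0],[17,2],[31,20],[48,0]]
[[10,8],[15,20],[16,0],[17,2],[31,20],[48,0]]
[[10,8],[15,20],[16,0],[17,2],[20,19],[22,2],[31,20],[48,0]]
[[10,8],[15,20],[16,0],[17,2],[20,19],[22,2],[31,20],[48,0]]
[[10,8],[15,20],[16,0],[17,2],[20,19],[22,2],[23,20],[48,0]]
[[10,8],[15,20],[16,0],[17,2],[20,19],[22,2],[23,20],[48,0]]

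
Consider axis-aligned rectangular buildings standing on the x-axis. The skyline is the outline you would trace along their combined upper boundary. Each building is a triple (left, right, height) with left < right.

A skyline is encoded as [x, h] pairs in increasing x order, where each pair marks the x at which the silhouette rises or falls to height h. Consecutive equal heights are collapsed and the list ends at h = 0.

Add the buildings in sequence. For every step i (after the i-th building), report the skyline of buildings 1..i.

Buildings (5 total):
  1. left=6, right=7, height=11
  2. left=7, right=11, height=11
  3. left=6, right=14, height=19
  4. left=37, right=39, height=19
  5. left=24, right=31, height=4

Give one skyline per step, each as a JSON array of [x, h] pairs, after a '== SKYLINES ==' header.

== SKYLINES ==
[[6,11],[7,0]]
[[6,11],[11,0]]
[[6,19],[14,0]]
[[6,19],[14,0],[37,19],[39,0]]
[[6,19],[14,0],[24,4],[31,0],[37,19],[39,0]]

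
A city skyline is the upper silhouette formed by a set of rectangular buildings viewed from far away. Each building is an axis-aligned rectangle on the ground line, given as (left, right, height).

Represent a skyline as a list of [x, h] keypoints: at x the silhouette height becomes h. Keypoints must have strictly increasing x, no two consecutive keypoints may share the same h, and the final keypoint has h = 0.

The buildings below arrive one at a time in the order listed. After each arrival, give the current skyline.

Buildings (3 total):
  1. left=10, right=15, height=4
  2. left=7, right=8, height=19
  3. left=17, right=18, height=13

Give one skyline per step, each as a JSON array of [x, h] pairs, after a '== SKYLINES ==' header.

== SKYLINES ==
[[10,4],[15,0]]
[[7,19],[8,0],[10,4],[15,0]]
[[7,19],[8,0],[10,4],[15,0],[17,13],[18,0]]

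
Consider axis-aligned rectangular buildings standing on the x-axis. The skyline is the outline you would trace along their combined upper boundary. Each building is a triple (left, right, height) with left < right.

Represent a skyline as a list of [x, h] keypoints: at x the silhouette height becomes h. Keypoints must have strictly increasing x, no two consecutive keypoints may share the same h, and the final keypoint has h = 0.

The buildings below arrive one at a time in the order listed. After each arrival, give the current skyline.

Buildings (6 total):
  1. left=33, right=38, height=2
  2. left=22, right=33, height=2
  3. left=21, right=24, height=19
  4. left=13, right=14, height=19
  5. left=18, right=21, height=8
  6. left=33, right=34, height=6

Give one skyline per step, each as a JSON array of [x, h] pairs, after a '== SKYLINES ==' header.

== SKYLINES ==
[[33,2],[38,0]]
[[22,2],[38,0]]
[[21,19],[24,2],[38,0]]
[[13,19],[14,0],[21,19],[24,2],[38,0]]
[[13,19],[14,0],[18,8],[21,19],[24,2],[38,0]]
[[13,19],[14,0],[18,8],[21,19],[24,2],[33,6],[34,2],[38,0]]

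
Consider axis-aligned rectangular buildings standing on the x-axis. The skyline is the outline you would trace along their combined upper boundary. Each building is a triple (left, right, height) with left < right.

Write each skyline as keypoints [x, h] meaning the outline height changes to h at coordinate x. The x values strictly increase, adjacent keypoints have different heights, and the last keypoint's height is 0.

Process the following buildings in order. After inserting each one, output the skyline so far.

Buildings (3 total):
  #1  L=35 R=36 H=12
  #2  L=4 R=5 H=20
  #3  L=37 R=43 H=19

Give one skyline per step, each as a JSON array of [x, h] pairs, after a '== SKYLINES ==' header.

== SKYLINES ==
[[35,12],[36,0]]
[[4,20],[5,0],[35,12],[36,0]]
[[4,20],[5,0],[35,12],[36,0],[37,19],[43,0]]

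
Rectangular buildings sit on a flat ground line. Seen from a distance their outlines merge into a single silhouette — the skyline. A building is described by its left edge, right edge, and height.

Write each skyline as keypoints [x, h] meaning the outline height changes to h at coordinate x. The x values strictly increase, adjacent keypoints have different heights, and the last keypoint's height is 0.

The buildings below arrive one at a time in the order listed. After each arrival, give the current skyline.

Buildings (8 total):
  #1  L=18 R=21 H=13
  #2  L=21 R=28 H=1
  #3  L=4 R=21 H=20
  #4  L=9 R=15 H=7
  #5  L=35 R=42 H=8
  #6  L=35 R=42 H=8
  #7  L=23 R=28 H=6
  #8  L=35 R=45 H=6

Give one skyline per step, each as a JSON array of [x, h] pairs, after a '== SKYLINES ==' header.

== SKYLINES ==
[[18,13],[21,0]]
[[18,13],[21,1],[28,0]]
[[4,20],[21,1],[28,0]]
[[4,20],[21,1],[28,0]]
[[4,20],[21,1],[28,0],[35,8],[42,0]]
[[4,20],[21,1],[28,0],[35,8],[42,0]]
[[4,20],[21,1],[23,6],[28,0],[35,8],[42,0]]
[[4,20],[21,1],[23,6],[28,0],[35,8],[42,6],[45,0]]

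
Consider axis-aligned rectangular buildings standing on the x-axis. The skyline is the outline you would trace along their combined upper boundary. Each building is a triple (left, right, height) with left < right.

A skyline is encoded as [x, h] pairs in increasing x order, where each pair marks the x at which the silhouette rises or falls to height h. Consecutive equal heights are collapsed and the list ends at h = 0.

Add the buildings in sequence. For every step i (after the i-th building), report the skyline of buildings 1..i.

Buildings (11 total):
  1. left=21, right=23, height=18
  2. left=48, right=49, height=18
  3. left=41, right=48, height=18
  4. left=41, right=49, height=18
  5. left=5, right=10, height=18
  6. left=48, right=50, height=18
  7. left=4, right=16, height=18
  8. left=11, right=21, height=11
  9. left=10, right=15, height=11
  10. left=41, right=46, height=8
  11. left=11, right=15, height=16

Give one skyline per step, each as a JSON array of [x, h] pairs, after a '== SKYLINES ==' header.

== SKYLINES ==
[[21,18],[23,0]]
[[21,18],[23,0],[48,18],[49,0]]
[[21,18],[23,0],[41,18],[49,0]]
[[21,18],[23,0],[41,18],[49,0]]
[[5,18],[10,0],[21,18],[23,0],[41,18],[49,0]]
[[5,18],[10,0],[21,18],[23,0],[41,18],[50,0]]
[[4,18],[16,0],[21,18],[23,0],[41,18],[50,0]]
[[4,18],[16,11],[21,18],[23,0],[41,18],[50,0]]
[[4,18],[16,11],[21,18],[23,0],[41,18],[50,0]]
[[4,18],[16,11],[21,18],[23,0],[41,18],[50,0]]
[[4,18],[16,11],[21,18],[23,0],[41,18],[50,0]]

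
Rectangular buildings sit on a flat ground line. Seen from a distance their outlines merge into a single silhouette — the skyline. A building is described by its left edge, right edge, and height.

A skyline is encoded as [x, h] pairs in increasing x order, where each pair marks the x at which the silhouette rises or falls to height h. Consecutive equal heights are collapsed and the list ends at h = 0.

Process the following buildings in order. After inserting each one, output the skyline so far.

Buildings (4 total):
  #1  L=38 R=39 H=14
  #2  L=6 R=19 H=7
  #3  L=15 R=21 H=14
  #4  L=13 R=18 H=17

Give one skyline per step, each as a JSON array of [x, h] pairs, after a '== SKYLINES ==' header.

== SKYLINES ==
[[38,14],[39,0]]
[[6,7],[19,0],[38,14],[39,0]]
[[6,7],[15,14],[21,0],[38,14],[39,0]]
[[6,7],[13,17],[18,14],[21,0],[38,14],[39,0]]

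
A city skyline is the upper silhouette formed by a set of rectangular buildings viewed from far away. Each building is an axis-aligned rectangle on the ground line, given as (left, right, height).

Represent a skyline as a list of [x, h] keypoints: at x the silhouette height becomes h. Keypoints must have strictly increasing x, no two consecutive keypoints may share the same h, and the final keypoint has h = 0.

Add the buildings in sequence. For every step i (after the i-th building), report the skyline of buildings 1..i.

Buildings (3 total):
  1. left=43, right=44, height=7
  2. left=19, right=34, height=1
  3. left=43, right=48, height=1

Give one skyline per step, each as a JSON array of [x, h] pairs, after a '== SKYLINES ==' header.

== SKYLINES ==
[[43,7],[44,0]]
[[19,1],[34,0],[43,7],[44,0]]
[[19,1],[34,0],[43,7],[44,1],[48,0]]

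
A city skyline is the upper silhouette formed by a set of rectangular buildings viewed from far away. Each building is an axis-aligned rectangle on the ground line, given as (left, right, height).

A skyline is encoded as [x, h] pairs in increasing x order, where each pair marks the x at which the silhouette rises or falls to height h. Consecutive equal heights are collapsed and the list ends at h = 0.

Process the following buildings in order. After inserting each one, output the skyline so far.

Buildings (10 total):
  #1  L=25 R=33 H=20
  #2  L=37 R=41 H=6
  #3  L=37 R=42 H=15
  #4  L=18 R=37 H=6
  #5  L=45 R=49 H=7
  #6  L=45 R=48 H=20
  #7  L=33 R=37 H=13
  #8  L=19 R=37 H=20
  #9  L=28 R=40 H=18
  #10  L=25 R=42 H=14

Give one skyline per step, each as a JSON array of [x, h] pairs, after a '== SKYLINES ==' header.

== SKYLINES ==
[[25,20],[33,0]]
[[25,20],[33,0],[37,6],[41,0]]
[[25,20],[33,0],[37,15],[42,0]]
[[18,6],[25,20],[33,6],[37,15],[42,0]]
[[18,6],[25,20],[33,6],[37,15],[42,0],[45,7],[49,0]]
[[18,6],[25,20],[33,6],[37,15],[42,0],[45,20],[48,7],[49,0]]
[[18,6],[25,20],[33,13],[37,15],[42,0],[45,20],[48,7],[49,0]]
[[18,6],[19,20],[37,15],[42,0],[45,20],[48,7],[49,0]]
[[18,6],[19,20],[37,18],[40,15],[42,0],[45,20],[48,7],[49,0]]
[[18,6],[19,20],[37,18],[40,15],[42,0],[45,20],[48,7],[49,0]]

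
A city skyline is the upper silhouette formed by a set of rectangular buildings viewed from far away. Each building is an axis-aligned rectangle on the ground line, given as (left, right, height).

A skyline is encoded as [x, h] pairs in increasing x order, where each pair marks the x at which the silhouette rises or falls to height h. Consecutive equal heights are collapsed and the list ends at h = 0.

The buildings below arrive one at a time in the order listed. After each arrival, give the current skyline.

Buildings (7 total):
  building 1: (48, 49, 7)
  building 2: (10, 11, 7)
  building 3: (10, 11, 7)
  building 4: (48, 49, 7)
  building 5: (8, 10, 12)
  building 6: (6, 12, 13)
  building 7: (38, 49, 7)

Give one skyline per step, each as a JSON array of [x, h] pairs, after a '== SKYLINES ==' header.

== SKYLINES ==
[[48,7],[49,0]]
[[10,7],[11,0],[48,7],[49,0]]
[[10,7],[11,0],[48,7],[49,0]]
[[10,7],[11,0],[48,7],[49,0]]
[[8,12],[10,7],[11,0],[48,7],[49,0]]
[[6,13],[12,0],[48,7],[49,0]]
[[6,13],[12,0],[38,7],[49,0]]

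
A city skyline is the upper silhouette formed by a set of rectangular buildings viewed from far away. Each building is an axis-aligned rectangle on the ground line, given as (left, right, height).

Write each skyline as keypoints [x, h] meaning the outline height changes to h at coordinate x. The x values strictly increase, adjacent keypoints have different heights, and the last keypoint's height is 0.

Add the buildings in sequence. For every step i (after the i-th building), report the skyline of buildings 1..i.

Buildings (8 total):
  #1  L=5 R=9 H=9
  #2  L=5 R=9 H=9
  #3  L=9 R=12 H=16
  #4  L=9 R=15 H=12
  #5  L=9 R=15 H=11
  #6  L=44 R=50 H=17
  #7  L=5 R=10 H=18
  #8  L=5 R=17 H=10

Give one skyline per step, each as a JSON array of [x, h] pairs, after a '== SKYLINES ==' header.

== SKYLINES ==
[[5,9],[9,0]]
[[5,9],[9,0]]
[[5,9],[9,16],[12,0]]
[[5,9],[9,16],[12,12],[15,0]]
[[5,9],[9,16],[12,12],[15,0]]
[[5,9],[9,16],[12,12],[15,0],[44,17],[50,0]]
[[5,18],[10,16],[12,12],[15,0],[44,17],[50,0]]
[[5,18],[10,16],[12,12],[15,10],[17,0],[44,17],[50,0]]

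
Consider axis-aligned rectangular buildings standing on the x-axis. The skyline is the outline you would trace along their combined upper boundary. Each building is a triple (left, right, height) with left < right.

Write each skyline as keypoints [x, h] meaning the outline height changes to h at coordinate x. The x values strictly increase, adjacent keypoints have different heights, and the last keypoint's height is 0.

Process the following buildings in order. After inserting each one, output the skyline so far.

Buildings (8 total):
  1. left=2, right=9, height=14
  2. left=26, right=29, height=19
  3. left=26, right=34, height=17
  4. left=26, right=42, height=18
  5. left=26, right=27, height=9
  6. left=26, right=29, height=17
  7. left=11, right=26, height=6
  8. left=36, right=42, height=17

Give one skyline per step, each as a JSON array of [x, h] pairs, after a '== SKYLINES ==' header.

== SKYLINES ==
[[2,14],[9,0]]
[[2,14],[9,0],[26,19],[29,0]]
[[2,14],[9,0],[26,19],[29,17],[34,0]]
[[2,14],[9,0],[26,19],[29,18],[42,0]]
[[2,14],[9,0],[26,19],[29,18],[42,0]]
[[2,14],[9,0],[26,19],[29,18],[42,0]]
[[2,14],[9,0],[11,6],[26,19],[29,18],[42,0]]
[[2,14],[9,0],[11,6],[26,19],[29,18],[42,0]]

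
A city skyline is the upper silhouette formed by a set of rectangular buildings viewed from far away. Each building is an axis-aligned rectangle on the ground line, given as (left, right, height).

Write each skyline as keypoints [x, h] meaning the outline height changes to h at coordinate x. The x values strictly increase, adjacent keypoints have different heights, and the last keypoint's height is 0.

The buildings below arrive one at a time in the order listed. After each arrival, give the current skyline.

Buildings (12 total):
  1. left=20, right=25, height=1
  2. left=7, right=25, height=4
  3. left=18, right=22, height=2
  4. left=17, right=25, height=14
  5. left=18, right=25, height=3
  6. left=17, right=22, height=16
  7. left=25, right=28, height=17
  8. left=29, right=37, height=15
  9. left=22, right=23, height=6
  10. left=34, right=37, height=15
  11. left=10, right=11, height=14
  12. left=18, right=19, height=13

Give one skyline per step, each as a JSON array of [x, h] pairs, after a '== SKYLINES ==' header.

== SKYLINES ==
[[20,1],[25,0]]
[[7,4],[25,0]]
[[7,4],[25,0]]
[[7,4],[17,14],[25,0]]
[[7,4],[17,14],[25,0]]
[[7,4],[17,16],[22,14],[25,0]]
[[7,4],[17,16],[22,14],[25,17],[28,0]]
[[7,4],[17,16],[22,14],[25,17],[28,0],[29,15],[37,0]]
[[7,4],[17,16],[22,14],[25,17],[28,0],[29,15],[37,0]]
[[7,4],[17,16],[22,14],[25,17],[28,0],[29,15],[37,0]]
[[7,4],[10,14],[11,4],[17,16],[22,14],[25,17],[28,0],[29,15],[37,0]]
[[7,4],[10,14],[11,4],[17,16],[22,14],[25,17],[28,0],[29,15],[37,0]]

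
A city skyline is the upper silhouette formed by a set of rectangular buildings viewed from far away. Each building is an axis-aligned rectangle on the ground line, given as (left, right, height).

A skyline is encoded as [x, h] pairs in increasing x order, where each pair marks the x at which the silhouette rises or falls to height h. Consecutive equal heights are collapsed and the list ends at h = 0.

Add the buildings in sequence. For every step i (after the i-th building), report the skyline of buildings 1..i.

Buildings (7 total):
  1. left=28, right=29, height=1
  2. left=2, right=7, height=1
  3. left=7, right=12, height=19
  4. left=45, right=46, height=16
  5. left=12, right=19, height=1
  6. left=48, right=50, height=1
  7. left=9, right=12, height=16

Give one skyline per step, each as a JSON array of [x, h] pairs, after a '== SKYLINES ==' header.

== SKYLINES ==
[[28,1],[29,0]]
[[2,1],[7,0],[28,1],[29,0]]
[[2,1],[7,19],[12,0],[28,1],[29,0]]
[[2,1],[7,19],[12,0],[28,1],[29,0],[45,16],[46,0]]
[[2,1],[7,19],[12,1],[19,0],[28,1],[29,0],[45,16],[46,0]]
[[2,1],[7,19],[12,1],[19,0],[28,1],[29,0],[45,16],[46,0],[48,1],[50,0]]
[[2,1],[7,19],[12,1],[19,0],[28,1],[29,0],[45,16],[46,0],[48,1],[50,0]]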